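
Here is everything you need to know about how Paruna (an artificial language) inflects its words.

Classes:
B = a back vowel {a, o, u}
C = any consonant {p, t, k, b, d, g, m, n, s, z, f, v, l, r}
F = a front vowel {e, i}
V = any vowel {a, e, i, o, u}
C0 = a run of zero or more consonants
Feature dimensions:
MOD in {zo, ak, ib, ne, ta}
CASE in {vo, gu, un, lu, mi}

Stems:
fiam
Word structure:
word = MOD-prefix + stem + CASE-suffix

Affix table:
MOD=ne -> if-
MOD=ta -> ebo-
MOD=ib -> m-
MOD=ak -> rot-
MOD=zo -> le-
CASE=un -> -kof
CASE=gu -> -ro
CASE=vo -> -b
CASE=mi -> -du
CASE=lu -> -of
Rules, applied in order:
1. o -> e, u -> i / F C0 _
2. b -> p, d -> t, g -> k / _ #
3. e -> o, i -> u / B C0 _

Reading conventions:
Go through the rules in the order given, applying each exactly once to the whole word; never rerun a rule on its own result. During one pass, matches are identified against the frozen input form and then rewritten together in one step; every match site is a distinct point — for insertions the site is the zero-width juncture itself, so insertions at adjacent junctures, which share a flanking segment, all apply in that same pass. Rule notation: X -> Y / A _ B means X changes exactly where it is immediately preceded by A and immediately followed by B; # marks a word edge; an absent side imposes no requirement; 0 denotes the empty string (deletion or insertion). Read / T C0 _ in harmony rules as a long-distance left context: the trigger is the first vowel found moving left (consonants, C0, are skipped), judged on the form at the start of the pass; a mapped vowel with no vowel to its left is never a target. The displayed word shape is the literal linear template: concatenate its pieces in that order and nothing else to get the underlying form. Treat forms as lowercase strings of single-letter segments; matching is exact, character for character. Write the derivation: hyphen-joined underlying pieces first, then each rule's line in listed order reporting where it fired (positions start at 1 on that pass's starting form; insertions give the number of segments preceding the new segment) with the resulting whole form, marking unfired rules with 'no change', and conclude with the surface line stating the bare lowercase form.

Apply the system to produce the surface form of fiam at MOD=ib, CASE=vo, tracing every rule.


underlying: m-fiam-b
1. o -> e, u -> i / F C0 _: no change
2. b -> p, d -> t, g -> k / _ #: fires at position(s) 6: mfiamp
3. e -> o, i -> u / B C0 _: no change
surface: mfiamp


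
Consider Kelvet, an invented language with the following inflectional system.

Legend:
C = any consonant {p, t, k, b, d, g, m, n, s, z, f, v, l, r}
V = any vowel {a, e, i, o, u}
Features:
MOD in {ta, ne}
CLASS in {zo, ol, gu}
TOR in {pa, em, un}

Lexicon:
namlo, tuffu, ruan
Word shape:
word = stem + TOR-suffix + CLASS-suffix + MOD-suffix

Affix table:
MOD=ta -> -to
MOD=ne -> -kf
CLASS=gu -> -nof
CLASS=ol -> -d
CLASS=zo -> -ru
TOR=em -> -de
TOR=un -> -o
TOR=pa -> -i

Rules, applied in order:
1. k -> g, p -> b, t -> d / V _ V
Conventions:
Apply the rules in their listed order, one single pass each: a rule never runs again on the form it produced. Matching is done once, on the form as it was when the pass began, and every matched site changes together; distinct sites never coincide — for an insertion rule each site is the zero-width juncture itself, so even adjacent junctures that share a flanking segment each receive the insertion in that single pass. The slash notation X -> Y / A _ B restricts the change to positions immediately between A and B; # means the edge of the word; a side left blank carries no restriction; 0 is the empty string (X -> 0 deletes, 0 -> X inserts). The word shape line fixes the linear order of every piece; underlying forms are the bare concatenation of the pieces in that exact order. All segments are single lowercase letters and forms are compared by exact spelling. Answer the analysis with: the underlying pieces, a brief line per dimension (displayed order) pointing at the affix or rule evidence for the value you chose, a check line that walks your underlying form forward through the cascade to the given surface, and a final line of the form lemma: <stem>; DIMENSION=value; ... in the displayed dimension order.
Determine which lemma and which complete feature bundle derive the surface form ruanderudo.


underlying: ruan-de-ru-to
MOD=ta - signalled by the affix -to
CLASS=zo - signalled by the affix -ru
TOR=em - signalled by the affix -de
check: ruanderuto -> ruanderudo
lemma: ruan; MOD=ta; CLASS=zo; TOR=em


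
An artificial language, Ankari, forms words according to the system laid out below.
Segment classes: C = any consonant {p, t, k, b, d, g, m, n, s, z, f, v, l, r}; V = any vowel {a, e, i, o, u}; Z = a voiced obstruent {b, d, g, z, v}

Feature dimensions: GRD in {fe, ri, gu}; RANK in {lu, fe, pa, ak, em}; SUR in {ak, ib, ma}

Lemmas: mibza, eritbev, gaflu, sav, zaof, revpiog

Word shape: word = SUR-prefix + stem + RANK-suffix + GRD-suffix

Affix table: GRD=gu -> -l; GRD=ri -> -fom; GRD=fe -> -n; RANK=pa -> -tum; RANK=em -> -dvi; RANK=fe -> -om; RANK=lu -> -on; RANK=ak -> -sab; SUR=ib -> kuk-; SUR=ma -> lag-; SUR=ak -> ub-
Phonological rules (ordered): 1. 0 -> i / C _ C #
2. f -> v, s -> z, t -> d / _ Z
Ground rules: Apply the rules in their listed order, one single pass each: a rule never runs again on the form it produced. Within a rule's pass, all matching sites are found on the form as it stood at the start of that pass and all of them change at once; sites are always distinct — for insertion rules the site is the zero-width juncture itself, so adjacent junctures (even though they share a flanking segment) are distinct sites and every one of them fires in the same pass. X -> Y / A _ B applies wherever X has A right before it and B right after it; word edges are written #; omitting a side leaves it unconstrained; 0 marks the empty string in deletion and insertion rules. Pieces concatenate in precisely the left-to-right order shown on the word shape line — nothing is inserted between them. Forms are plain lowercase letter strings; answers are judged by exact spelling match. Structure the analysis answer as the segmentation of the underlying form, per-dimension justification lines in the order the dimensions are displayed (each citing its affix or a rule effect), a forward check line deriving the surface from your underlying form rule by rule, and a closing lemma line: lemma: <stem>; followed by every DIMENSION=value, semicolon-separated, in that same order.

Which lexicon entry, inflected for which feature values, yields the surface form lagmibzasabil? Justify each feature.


underlying: lag-mibza-sab-l
GRD=gu - signalled by the affix -l
RANK=ak - signalled by the affix -sab
SUR=ma - signalled by the affix lag-
check: lagmibzasabl -> lagmibzasabil -> lagmibzasabil
lemma: mibza; GRD=gu; RANK=ak; SUR=ma


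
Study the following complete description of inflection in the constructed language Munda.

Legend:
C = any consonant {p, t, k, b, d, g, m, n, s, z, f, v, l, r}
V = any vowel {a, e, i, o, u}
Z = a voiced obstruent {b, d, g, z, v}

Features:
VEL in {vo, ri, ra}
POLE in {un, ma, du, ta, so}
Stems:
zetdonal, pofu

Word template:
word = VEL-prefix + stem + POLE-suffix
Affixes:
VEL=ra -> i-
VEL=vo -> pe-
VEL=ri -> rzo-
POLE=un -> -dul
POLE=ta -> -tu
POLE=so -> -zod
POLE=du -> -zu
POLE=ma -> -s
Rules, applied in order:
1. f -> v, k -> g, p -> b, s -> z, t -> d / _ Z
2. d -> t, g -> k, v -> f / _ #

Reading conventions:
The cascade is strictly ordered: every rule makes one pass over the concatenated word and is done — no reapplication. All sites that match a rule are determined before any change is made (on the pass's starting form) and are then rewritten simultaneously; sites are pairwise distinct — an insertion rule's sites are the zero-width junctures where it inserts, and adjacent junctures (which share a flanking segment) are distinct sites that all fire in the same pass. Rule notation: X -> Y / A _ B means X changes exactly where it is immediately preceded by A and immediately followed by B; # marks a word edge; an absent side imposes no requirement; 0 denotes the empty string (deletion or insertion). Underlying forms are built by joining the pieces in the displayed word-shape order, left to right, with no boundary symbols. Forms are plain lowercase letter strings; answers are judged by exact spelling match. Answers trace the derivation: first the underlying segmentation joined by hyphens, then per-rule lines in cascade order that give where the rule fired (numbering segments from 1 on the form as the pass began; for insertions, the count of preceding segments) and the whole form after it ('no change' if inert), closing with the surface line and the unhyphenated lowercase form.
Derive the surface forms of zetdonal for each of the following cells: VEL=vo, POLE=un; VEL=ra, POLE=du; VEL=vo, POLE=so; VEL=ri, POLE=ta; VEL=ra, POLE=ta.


cell VEL=vo, POLE=un:
underlying: pe-zetdonal-dul
1. f -> v, k -> g, p -> b, s -> z, t -> d / _ Z: fires at position(s) 5: pezeddonaldul
2. d -> t, g -> k, v -> f / _ #: no change
surface: pezeddonaldul

cell VEL=ra, POLE=du:
underlying: i-zetdonal-zu
1. f -> v, k -> g, p -> b, s -> z, t -> d / _ Z: fires at position(s) 4: izeddonalzu
2. d -> t, g -> k, v -> f / _ #: no change
surface: izeddonalzu

cell VEL=vo, POLE=so:
underlying: pe-zetdonal-zod
1. f -> v, k -> g, p -> b, s -> z, t -> d / _ Z: fires at position(s) 5: pezeddonalzod
2. d -> t, g -> k, v -> f / _ #: fires at position(s) 13: pezeddonalzot
surface: pezeddonalzot

cell VEL=ri, POLE=ta:
underlying: rzo-zetdonal-tu
1. f -> v, k -> g, p -> b, s -> z, t -> d / _ Z: fires at position(s) 6: rzozeddonaltu
2. d -> t, g -> k, v -> f / _ #: no change
surface: rzozeddonaltu

cell VEL=ra, POLE=ta:
underlying: i-zetdonal-tu
1. f -> v, k -> g, p -> b, s -> z, t -> d / _ Z: fires at position(s) 4: izeddonaltu
2. d -> t, g -> k, v -> f / _ #: no change
surface: izeddonaltu


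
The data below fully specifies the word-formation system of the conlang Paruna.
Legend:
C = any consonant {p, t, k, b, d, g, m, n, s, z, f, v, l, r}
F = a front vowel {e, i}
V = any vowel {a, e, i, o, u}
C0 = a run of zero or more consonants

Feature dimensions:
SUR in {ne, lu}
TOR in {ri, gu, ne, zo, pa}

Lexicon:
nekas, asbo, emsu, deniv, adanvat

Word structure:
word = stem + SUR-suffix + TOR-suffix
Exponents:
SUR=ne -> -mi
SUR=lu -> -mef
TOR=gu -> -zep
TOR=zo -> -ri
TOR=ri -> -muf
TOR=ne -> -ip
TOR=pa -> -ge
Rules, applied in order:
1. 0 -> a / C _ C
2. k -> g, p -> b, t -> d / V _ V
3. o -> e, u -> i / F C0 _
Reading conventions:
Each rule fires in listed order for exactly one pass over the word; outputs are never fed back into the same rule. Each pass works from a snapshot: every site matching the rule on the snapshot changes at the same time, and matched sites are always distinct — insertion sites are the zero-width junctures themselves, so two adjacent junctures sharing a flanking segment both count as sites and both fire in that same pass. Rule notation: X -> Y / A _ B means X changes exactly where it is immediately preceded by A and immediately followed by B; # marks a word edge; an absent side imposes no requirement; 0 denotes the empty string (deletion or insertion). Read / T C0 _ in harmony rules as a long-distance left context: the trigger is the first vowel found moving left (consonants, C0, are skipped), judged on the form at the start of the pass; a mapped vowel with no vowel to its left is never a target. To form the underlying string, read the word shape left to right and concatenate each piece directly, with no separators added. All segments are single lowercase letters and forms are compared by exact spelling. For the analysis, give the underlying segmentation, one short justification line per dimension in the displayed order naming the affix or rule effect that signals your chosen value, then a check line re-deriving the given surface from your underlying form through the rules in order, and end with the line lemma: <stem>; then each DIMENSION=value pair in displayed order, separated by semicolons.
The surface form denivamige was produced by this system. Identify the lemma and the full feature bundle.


underlying: deniv-mi-ge
SUR=ne - signalled by the affix -mi
TOR=pa - signalled by the affix -ge
check: denivmige -> denivamige -> denivamige -> denivamige
lemma: deniv; SUR=ne; TOR=pa


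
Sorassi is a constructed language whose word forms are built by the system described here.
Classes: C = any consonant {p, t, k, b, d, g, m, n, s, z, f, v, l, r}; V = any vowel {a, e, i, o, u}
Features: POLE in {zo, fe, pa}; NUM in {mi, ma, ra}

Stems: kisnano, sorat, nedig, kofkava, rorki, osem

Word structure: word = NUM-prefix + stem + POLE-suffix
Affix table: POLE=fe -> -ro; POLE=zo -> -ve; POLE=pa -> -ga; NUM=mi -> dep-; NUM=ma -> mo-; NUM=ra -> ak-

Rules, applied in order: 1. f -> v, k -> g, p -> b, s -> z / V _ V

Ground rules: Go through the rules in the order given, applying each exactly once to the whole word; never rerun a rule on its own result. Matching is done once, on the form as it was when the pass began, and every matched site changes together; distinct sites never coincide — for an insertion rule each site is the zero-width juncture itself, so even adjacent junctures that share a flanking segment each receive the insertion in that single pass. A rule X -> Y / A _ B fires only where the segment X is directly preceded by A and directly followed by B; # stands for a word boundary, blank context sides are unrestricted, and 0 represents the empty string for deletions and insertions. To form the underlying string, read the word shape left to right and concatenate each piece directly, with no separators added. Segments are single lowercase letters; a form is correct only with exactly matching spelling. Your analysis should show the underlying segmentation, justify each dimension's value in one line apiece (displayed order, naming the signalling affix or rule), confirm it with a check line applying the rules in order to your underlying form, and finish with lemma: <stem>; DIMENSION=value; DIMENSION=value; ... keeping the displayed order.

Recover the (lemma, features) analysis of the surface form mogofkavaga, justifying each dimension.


underlying: mo-kofkava-ga
POLE=pa - signalled by the affix -ga
NUM=ma - signalled by the affix mo-
check: mokofkavaga -> mogofkavaga
lemma: kofkava; POLE=pa; NUM=ma


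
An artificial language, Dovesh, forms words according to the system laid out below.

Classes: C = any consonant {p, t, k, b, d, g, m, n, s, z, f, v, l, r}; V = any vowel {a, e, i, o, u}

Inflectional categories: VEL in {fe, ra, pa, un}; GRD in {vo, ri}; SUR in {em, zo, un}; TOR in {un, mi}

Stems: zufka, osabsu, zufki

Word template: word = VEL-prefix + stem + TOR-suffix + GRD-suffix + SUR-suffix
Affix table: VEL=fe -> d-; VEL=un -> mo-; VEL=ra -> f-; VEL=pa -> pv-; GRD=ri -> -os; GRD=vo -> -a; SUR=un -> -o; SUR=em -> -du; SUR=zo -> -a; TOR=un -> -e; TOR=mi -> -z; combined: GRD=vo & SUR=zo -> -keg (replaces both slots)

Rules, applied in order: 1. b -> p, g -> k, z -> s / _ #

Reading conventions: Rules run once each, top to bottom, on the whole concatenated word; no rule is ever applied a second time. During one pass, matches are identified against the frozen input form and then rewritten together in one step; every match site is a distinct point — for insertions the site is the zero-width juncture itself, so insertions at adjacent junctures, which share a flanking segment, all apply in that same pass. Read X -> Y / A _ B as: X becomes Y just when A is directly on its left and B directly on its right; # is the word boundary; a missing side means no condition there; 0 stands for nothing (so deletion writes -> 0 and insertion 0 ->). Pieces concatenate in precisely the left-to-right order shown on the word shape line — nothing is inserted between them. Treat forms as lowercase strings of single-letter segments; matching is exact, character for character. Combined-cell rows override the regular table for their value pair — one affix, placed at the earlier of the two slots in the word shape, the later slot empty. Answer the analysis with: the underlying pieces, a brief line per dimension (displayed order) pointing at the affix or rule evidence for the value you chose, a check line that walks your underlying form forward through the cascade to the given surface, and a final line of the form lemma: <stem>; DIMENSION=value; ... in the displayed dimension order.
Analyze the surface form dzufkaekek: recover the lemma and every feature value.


underlying: d-zufka-e-keg
VEL=fe - signalled by the affix d-
GRD=vo - signalled by the combined affix row
SUR=zo - signalled by the combined affix row
TOR=un - signalled by the affix -e
check: dzufkaekeg -> dzufkaekek
lemma: zufka; VEL=fe; GRD=vo; SUR=zo; TOR=un


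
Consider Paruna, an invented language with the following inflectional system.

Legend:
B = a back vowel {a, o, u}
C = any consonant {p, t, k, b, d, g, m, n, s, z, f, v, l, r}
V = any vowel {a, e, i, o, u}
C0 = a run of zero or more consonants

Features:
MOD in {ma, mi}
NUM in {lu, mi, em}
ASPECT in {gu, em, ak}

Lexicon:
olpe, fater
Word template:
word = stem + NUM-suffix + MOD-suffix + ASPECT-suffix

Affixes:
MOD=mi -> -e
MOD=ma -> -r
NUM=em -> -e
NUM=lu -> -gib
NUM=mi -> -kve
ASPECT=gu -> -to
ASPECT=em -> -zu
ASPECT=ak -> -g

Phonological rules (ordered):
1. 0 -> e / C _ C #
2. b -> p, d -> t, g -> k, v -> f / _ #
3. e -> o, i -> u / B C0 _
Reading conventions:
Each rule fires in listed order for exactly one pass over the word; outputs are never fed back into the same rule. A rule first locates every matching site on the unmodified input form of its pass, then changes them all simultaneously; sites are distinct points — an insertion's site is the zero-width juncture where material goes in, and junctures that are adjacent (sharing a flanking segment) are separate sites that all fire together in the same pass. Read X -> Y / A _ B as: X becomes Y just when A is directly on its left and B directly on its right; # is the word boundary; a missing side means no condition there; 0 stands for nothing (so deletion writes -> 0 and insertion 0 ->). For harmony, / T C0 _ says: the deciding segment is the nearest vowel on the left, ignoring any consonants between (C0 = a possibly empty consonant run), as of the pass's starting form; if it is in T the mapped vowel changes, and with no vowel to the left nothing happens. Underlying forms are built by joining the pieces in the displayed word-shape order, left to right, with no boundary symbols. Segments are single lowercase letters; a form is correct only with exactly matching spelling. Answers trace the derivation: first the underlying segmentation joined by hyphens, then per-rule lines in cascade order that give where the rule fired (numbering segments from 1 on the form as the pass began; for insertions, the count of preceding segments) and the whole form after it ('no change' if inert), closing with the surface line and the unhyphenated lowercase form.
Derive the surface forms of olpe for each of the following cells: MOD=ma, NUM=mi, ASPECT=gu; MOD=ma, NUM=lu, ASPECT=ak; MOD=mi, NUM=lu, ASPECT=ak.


cell MOD=ma, NUM=mi, ASPECT=gu:
underlying: olpe-kve-r-to
1. 0 -> e / C _ C #: no change
2. b -> p, d -> t, g -> k, v -> f / _ #: no change
3. e -> o, i -> u / B C0 _: fires at position(s) 4: olpokverto
surface: olpokverto

cell MOD=ma, NUM=lu, ASPECT=ak:
underlying: olpe-gib-r-g
1. 0 -> e / C _ C #: inserts after position(s) 8: olpegibreg
2. b -> p, d -> t, g -> k, v -> f / _ #: fires at position(s) 10: olpegibrek
3. e -> o, i -> u / B C0 _: fires at position(s) 4: olpogibrek
surface: olpogibrek

cell MOD=mi, NUM=lu, ASPECT=ak:
underlying: olpe-gib-e-g
1. 0 -> e / C _ C #: no change
2. b -> p, d -> t, g -> k, v -> f / _ #: fires at position(s) 9: olpegibek
3. e -> o, i -> u / B C0 _: fires at position(s) 4: olpogibek
surface: olpogibek


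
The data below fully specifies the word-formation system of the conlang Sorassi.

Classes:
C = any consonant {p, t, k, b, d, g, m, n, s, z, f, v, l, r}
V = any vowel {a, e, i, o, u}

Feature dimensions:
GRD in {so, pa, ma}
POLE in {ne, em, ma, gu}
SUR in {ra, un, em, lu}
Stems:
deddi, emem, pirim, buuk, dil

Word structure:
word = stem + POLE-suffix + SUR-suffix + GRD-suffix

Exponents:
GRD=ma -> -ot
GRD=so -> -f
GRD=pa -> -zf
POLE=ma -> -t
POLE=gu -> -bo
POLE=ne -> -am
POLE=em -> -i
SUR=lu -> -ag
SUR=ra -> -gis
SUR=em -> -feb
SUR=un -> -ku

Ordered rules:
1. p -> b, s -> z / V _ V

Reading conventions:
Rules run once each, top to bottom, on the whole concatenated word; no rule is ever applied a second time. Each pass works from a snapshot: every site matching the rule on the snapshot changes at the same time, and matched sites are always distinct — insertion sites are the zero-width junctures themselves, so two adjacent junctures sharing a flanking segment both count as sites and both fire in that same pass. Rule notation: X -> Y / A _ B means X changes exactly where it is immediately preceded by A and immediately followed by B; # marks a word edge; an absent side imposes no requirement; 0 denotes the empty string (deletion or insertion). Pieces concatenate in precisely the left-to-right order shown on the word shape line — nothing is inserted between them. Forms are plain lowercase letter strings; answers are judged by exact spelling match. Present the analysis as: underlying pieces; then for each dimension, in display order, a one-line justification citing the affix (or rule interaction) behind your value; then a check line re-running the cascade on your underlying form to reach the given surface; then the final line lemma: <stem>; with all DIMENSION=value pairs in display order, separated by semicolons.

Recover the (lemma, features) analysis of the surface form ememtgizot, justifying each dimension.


underlying: emem-t-gis-ot
GRD=ma - signalled by the affix -ot
POLE=ma - signalled by the affix -t
SUR=ra - signalled by the affix -gis
check: ememtgisot -> ememtgizot
lemma: emem; GRD=ma; POLE=ma; SUR=ra


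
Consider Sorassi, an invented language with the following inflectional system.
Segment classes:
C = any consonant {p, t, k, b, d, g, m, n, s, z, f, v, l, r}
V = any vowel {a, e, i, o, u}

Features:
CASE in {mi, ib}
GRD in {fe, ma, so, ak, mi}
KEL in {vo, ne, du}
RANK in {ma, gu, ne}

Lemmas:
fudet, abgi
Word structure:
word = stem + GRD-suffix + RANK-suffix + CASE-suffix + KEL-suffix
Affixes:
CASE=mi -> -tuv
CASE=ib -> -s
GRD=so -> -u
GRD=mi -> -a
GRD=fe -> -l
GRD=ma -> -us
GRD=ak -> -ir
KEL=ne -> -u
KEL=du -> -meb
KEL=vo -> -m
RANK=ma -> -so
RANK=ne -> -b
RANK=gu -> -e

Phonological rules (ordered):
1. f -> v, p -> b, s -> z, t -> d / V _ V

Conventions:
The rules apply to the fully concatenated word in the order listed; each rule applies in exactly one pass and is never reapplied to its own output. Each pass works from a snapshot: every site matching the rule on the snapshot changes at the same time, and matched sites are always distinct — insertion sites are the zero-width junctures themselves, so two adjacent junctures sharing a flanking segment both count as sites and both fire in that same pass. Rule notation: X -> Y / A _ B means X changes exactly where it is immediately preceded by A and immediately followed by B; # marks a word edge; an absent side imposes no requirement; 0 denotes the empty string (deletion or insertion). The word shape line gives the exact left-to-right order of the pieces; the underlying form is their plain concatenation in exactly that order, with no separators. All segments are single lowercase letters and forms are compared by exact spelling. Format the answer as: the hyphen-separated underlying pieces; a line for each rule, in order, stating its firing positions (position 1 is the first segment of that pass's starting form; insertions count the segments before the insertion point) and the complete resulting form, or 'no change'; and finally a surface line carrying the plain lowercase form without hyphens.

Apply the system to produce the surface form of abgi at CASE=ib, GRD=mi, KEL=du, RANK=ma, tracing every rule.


underlying: abgi-a-so-s-meb
1. f -> v, p -> b, s -> z, t -> d / V _ V: fires at position(s) 6: abgiazosmeb
surface: abgiazosmeb


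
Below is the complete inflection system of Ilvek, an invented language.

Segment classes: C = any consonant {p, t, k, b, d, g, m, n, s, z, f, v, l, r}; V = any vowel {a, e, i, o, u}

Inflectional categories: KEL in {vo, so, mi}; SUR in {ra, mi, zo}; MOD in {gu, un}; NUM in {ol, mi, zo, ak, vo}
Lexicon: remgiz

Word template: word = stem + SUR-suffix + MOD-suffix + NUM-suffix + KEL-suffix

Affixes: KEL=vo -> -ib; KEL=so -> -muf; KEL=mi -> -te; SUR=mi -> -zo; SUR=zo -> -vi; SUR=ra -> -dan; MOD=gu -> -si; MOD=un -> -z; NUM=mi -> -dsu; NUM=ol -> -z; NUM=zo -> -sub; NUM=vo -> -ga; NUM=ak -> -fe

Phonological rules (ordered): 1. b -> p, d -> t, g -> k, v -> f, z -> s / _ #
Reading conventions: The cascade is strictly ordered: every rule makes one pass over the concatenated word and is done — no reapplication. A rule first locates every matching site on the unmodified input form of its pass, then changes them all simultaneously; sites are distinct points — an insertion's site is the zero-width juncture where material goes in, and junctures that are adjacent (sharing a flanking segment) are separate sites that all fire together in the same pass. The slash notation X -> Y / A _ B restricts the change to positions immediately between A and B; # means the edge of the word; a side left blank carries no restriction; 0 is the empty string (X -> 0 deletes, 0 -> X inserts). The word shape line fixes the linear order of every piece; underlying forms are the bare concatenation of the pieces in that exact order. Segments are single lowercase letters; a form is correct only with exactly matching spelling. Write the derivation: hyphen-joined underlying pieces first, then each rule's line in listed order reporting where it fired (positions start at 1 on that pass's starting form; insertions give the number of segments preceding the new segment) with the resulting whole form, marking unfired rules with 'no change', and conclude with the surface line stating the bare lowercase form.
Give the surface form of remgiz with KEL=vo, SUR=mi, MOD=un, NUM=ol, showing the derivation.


underlying: remgiz-zo-z-z-ib
1. b -> p, d -> t, g -> k, v -> f, z -> s / _ #: fires at position(s) 12: remgizzozzip
surface: remgizzozzip


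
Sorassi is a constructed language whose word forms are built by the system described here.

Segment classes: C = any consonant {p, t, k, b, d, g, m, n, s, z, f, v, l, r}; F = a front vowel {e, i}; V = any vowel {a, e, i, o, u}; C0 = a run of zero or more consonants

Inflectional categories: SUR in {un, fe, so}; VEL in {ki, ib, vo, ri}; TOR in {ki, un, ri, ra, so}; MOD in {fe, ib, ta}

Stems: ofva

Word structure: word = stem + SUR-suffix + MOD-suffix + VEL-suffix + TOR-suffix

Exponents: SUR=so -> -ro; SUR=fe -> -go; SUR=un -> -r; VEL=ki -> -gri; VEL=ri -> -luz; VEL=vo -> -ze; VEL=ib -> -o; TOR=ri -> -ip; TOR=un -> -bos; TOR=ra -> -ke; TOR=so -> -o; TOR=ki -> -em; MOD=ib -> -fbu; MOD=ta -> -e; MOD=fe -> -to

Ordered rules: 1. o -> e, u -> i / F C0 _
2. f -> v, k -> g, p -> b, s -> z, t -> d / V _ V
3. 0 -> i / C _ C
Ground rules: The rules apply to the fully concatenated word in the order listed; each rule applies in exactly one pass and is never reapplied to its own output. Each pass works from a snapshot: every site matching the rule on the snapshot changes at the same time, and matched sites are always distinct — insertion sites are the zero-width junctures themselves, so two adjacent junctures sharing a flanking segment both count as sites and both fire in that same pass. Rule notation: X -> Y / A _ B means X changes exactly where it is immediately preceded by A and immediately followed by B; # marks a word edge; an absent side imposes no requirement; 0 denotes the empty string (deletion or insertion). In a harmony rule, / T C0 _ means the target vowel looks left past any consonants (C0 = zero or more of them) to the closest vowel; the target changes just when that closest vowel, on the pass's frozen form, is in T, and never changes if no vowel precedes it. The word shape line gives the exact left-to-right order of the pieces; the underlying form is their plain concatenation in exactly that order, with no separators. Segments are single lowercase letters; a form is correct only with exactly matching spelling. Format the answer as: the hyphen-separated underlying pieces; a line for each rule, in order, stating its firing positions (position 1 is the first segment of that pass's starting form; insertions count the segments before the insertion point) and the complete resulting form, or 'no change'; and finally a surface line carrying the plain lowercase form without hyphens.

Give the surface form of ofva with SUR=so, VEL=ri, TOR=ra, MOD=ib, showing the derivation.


underlying: ofva-ro-fbu-luz-ke
1. o -> e, u -> i / F C0 _: no change
2. f -> v, k -> g, p -> b, s -> z, t -> d / V _ V: no change
3. 0 -> i / C _ C: inserts after position(s) 2, 7, 12: ofivarofibuluzike
surface: ofivarofibuluzike


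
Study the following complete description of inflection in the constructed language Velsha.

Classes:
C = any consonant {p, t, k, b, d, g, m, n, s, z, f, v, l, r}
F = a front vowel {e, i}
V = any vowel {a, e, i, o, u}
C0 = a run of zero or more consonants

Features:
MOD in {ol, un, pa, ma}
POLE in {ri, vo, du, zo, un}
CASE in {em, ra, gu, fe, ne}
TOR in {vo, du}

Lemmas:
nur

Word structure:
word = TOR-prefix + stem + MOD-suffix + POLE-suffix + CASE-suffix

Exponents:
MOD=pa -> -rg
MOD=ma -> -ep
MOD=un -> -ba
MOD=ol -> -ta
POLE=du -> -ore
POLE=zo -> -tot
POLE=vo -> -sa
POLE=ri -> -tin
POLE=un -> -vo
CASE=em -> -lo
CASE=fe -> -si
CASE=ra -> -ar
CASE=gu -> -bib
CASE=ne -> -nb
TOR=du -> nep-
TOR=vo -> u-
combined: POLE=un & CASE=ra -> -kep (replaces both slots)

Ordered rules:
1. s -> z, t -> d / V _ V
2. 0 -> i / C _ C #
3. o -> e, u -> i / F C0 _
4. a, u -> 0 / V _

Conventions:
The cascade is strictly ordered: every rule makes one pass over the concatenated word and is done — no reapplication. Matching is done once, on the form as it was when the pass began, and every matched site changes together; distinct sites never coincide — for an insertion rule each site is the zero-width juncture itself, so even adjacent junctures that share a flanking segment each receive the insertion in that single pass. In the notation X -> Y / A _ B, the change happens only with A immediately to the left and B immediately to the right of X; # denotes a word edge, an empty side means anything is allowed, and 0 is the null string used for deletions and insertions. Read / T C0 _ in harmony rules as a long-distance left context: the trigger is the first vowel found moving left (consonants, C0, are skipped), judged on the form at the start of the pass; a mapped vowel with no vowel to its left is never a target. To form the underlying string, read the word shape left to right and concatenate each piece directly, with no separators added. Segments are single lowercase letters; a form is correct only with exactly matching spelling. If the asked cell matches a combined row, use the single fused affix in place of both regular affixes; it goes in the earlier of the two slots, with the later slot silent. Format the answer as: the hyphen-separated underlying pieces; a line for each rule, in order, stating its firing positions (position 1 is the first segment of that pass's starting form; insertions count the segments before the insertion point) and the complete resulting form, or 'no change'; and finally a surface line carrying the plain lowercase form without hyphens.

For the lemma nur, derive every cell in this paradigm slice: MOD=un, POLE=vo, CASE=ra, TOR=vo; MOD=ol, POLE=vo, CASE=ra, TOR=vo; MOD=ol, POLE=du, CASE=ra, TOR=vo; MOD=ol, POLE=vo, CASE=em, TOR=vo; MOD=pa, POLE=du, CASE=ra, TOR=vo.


cell MOD=un, POLE=vo, CASE=ra, TOR=vo:
underlying: u-nur-ba-sa-ar
1. s -> z, t -> d / V _ V: fires at position(s) 7: unurbazaar
2. 0 -> i / C _ C #: no change
3. o -> e, u -> i / F C0 _: no change
4. a, u -> 0 / V _: fires at position(s) 9: unurbazar
surface: unurbazar

cell MOD=ol, POLE=vo, CASE=ra, TOR=vo:
underlying: u-nur-ta-sa-ar
1. s -> z, t -> d / V _ V: fires at position(s) 7: unurtazaar
2. 0 -> i / C _ C #: no change
3. o -> e, u -> i / F C0 _: no change
4. a, u -> 0 / V _: fires at position(s) 9: unurtazar
surface: unurtazar

cell MOD=ol, POLE=du, CASE=ra, TOR=vo:
underlying: u-nur-ta-ore-ar
1. s -> z, t -> d / V _ V: no change
2. 0 -> i / C _ C #: no change
3. o -> e, u -> i / F C0 _: no change
4. a, u -> 0 / V _: fires at position(s) 10: unurtaorer
surface: unurtaorer

cell MOD=ol, POLE=vo, CASE=em, TOR=vo:
underlying: u-nur-ta-sa-lo
1. s -> z, t -> d / V _ V: fires at position(s) 7: unurtazalo
2. 0 -> i / C _ C #: no change
3. o -> e, u -> i / F C0 _: no change
4. a, u -> 0 / V _: no change
surface: unurtazalo

cell MOD=pa, POLE=du, CASE=ra, TOR=vo:
underlying: u-nur-rg-ore-ar
1. s -> z, t -> d / V _ V: no change
2. 0 -> i / C _ C #: no change
3. o -> e, u -> i / F C0 _: no change
4. a, u -> 0 / V _: fires at position(s) 10: unurrgorer
surface: unurrgorer


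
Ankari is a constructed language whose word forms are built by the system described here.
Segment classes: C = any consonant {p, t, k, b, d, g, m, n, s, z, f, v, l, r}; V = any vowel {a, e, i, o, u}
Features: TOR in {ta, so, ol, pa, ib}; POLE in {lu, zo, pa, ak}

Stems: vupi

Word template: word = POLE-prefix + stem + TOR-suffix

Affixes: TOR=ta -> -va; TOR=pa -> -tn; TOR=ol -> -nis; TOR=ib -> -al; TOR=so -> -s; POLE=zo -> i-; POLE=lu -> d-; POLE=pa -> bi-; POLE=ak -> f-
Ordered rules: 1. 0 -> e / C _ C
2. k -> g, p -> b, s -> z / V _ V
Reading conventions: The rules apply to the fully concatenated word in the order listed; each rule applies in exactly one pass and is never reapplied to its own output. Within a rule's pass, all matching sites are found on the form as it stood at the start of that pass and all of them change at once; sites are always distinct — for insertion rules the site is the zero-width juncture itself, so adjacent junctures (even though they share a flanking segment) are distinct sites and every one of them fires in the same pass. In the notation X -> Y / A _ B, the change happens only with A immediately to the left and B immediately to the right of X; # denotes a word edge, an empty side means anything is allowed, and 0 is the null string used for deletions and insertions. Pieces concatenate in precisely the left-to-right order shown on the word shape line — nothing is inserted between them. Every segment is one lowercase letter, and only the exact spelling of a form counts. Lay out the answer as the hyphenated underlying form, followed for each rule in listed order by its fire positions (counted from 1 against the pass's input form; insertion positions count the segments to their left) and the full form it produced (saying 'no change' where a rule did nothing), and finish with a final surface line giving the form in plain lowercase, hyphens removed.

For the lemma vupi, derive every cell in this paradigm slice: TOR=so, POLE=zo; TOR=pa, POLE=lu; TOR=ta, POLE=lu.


cell TOR=so, POLE=zo:
underlying: i-vupi-s
1. 0 -> e / C _ C: no change
2. k -> g, p -> b, s -> z / V _ V: fires at position(s) 4: ivubis
surface: ivubis

cell TOR=pa, POLE=lu:
underlying: d-vupi-tn
1. 0 -> e / C _ C: inserts after position(s) 1, 6: devupiten
2. k -> g, p -> b, s -> z / V _ V: fires at position(s) 5: devubiten
surface: devubiten

cell TOR=ta, POLE=lu:
underlying: d-vupi-va
1. 0 -> e / C _ C: inserts after position(s) 1: devupiva
2. k -> g, p -> b, s -> z / V _ V: fires at position(s) 5: devubiva
surface: devubiva


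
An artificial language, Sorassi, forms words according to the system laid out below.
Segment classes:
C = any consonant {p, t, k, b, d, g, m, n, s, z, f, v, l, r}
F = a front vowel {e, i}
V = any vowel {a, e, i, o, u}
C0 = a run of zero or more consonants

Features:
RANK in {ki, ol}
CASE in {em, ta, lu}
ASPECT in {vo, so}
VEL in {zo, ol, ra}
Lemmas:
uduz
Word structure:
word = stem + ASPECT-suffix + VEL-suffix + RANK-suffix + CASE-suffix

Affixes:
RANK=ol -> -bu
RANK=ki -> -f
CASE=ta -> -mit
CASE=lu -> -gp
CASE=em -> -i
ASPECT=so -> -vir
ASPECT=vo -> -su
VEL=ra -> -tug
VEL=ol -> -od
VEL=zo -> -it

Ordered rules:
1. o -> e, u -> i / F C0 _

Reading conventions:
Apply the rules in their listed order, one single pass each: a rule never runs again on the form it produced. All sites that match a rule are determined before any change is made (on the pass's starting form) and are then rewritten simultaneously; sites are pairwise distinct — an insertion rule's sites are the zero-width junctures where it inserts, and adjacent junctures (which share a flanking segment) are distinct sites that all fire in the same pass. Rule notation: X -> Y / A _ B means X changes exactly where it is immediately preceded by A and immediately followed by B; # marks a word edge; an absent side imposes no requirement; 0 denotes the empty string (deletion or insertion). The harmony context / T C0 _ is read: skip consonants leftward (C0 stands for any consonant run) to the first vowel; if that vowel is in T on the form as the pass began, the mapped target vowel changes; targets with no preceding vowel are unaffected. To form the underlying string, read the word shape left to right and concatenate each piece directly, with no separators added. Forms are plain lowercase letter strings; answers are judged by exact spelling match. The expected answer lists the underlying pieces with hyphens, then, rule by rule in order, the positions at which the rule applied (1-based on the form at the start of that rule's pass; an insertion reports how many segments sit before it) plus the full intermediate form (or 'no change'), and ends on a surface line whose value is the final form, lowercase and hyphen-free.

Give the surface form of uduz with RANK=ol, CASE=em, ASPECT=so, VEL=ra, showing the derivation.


underlying: uduz-vir-tug-bu-i
1. o -> e, u -> i / F C0 _: fires at position(s) 9: uduzvirtigbui
surface: uduzvirtigbui


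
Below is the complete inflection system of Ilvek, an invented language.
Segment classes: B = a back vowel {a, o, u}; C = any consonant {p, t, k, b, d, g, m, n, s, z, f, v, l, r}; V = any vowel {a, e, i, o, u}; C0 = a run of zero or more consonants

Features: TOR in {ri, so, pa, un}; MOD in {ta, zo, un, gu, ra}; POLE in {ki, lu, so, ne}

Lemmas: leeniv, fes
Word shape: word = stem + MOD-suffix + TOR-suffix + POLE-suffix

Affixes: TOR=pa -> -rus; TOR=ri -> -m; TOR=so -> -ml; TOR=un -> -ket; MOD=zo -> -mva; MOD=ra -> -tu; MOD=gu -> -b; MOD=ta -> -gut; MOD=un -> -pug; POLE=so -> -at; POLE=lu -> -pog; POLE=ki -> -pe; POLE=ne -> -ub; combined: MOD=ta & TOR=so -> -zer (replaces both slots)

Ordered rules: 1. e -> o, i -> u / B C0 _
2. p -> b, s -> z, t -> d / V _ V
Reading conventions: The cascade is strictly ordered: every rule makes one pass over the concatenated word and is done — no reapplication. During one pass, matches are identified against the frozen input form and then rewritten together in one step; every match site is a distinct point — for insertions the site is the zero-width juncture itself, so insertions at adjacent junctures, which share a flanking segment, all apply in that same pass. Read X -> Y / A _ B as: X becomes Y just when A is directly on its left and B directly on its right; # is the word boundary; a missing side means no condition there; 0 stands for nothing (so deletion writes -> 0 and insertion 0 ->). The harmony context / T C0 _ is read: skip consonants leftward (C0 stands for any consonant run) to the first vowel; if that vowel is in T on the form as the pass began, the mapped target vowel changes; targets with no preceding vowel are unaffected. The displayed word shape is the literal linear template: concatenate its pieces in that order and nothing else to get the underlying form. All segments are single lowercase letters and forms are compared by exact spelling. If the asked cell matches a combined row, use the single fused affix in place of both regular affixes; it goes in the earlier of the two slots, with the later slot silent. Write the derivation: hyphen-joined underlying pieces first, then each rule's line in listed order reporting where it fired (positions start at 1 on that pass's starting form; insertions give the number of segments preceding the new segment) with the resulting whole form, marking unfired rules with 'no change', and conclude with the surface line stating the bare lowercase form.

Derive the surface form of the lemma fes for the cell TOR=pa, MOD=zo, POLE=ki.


underlying: fes-mva-rus-pe
1. e -> o, i -> u / B C0 _: fires at position(s) 11: fesmvaruspo
2. p -> b, s -> z, t -> d / V _ V: no change
surface: fesmvaruspo
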